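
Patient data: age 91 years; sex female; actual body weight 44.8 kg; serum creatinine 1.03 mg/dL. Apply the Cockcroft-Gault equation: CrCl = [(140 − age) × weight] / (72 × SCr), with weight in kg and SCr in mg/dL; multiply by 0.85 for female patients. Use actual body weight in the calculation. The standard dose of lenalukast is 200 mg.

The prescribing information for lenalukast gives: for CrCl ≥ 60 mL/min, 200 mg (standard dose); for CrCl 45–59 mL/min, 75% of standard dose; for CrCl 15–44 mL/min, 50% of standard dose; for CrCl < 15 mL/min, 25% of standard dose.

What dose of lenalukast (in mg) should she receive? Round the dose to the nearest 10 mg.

100 mg

CrCl = (140 − 91) × 44.8 / (72 × 1.03) × 0.85 = 2195.2 / 74.16 × 0.85 ≈ 25.2 mL/min
CrCl ≈ 25 mL/min → bracket 15–44 mL/min.
50% of 200 mg = 100 mg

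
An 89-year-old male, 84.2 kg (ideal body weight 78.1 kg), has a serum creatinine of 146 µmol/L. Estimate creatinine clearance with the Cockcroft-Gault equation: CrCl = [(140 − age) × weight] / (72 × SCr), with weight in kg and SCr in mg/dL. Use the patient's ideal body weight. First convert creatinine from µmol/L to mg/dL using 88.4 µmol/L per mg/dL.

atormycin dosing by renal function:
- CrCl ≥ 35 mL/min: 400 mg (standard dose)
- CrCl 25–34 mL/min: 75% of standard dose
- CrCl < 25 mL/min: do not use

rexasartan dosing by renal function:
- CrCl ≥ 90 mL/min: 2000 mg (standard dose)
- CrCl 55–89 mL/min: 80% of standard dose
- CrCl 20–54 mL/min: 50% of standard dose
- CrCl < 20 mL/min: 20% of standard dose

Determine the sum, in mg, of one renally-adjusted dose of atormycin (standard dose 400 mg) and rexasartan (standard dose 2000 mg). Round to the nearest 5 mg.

SCr = 146 / 88.4 = 1.652 mg/dL
CrCl = (140 − 89) × 78.1 / (72 × 1.652) = 3983.1 / 118.94 ≈ 33.5 mL/min
CrCl ≈ 33 mL/min.
atormycin: 25–34 mL/min → 75% of 400 mg = 300 mg.
rexasartan: 20–54 mL/min → 50% of 2000 mg = 1000 mg.
Total = 300 + 1000 = 1300 mg.

1300 mg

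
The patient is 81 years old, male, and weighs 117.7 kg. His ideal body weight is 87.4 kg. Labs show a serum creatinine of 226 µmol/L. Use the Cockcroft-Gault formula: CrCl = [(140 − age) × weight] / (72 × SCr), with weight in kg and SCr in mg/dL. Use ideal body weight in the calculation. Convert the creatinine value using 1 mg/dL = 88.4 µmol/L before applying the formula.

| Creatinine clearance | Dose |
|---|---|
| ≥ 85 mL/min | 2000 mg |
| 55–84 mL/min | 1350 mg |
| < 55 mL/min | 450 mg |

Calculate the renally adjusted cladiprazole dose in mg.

450 mg

SCr = 226 / 88.4 = 2.557 mg/dL
CrCl = (140 − 81) × 87.4 / (72 × 2.557) = 5156.6 / 184.10 ≈ 28.0 mL/min
CrCl ≈ 28 mL/min → bracket < 55 mL/min.
Dose for this bracket: 450 mg.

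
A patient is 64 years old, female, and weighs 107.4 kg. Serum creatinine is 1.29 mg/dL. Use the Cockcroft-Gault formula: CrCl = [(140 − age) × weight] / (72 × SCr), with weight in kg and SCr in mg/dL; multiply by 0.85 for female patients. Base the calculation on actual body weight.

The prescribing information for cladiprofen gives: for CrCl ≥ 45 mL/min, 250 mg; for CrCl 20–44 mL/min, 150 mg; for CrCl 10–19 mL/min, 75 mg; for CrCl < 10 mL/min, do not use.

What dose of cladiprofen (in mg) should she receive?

CrCl = (140 − 64) × 107.4 / (72 × 1.29) × 0.85 = 8162.4 / 92.88 × 0.85 ≈ 74.7 mL/min
CrCl ≈ 75 mL/min → bracket ≥ 45 mL/min.
Dose for this bracket: 250 mg.

250 mg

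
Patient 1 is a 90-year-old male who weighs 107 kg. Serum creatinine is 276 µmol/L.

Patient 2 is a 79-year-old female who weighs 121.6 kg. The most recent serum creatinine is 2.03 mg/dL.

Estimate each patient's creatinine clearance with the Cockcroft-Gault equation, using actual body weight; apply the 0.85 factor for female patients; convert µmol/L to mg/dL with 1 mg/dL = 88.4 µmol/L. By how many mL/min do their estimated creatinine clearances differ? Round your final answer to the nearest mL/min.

19 mL/min

Patient 1: SCr = 276 / 88.4 = 3.122 mg/dL
Patient 1: CrCl = (140 − 90) × 107 / (72 × 3.122) = 5350.0 / 224.78 ≈ 23.8 mL/min
Patient 2: CrCl = (140 − 79) × 121.6 / (72 × 2.03) × 0.85 = 7417.6 / 146.16 × 0.85 ≈ 43.1 mL/min
|23.8 − 43.1| = 19.3 mL/min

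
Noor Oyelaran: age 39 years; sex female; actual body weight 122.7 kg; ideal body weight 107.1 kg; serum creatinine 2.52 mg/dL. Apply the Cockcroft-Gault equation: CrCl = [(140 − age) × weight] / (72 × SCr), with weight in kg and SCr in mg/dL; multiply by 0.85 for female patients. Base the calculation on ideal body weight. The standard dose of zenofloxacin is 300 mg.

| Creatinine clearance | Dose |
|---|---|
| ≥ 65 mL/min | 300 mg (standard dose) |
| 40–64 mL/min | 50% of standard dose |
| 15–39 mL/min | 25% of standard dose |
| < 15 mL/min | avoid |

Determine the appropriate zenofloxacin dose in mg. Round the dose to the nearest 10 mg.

CrCl = (140 − 39) × 107.1 / (72 × 2.52) × 0.85 = 10817.1 / 181.44 × 0.85 ≈ 50.7 mL/min
CrCl ≈ 51 mL/min → bracket 40–64 mL/min.
50% of 300 mg = 150 mg

150 mg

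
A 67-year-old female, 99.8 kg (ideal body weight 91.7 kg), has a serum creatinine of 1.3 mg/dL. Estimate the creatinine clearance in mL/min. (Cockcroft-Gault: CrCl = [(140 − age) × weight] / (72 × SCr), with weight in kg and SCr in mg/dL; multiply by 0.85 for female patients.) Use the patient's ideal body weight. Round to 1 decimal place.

CrCl = (140 − 67) × 91.7 / (72 × 1.3) × 0.85 = 6694.1 / 93.60 × 0.85 ≈ 60.8 mL/min

60.8 mL/min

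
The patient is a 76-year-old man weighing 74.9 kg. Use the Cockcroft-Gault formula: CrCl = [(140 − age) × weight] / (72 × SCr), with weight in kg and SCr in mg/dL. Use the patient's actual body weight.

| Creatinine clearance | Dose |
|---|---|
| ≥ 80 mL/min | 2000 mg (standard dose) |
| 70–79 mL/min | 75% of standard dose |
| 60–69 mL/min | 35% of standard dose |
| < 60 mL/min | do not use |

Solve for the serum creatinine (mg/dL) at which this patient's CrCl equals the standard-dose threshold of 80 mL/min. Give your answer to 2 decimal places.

Standard dose requires CrCl ≥ 80 mL/min.
Set (140 − 76) × 74.9 / (72 × SCr) = 80
SCr = (140 − 76) × 74.9 / (72 × 80) = 0.832 mg/dL

0.83 mg/dL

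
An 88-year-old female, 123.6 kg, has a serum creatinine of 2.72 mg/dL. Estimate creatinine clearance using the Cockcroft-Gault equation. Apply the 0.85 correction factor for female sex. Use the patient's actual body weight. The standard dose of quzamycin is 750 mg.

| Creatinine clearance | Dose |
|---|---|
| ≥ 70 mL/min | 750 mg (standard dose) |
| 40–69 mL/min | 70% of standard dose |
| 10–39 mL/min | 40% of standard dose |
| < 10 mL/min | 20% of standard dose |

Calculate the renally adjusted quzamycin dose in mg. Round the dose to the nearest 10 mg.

CrCl = (140 − 88) × 123.6 / (72 × 2.72) × 0.85 = 6427.2 / 195.84 × 0.85 ≈ 27.9 mL/min
CrCl ≈ 28 mL/min → bracket 10–39 mL/min.
40% of 750 mg = 300 mg

300 mg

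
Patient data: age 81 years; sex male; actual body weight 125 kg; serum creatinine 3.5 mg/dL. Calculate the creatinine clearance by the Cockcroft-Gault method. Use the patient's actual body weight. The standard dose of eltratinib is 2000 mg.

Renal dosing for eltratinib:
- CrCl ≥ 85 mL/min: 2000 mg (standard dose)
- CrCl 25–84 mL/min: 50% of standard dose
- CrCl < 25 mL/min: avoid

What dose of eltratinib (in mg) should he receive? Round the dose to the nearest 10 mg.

1000 mg

CrCl = (140 − 81) × 125 / (72 × 3.5) = 7375.0 / 252.00 ≈ 29.3 mL/min
CrCl ≈ 29 mL/min → bracket 25–84 mL/min.
50% of 2000 mg = 1000 mg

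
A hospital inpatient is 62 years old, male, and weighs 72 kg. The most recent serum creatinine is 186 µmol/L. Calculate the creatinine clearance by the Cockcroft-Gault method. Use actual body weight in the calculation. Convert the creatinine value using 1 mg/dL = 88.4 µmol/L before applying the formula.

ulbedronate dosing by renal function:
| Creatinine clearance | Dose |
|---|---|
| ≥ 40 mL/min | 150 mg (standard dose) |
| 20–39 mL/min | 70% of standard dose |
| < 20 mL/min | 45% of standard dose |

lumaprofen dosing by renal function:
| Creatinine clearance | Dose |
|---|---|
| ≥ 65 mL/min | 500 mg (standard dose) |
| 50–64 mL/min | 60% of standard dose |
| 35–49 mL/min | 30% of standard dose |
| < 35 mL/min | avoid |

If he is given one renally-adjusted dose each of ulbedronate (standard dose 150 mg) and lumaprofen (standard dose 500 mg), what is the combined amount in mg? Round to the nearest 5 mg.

SCr = 186 / 88.4 = 2.104 mg/dL
CrCl = (140 − 62) × 72 / (72 × 2.104) = 5616.0 / 151.49 ≈ 37.1 mL/min
CrCl ≈ 37 mL/min.
ulbedronate: 20–39 mL/min → 70% of 150 mg = 105 mg.
lumaprofen: 35–49 mL/min → 30% of 500 mg = 150 mg.
Total = 105 + 150 = 255 mg.

255 mg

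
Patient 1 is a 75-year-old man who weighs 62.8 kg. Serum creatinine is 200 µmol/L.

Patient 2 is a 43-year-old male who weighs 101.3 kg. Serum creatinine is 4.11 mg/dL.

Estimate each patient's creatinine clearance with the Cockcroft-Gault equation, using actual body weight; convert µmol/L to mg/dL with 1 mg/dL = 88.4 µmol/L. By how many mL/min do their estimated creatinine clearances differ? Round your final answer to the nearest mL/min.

8 mL/min

Patient 1: SCr = 200 / 88.4 = 2.262 mg/dL
Patient 1: CrCl = (140 − 75) × 62.8 / (72 × 2.262) = 4082.0 / 162.86 ≈ 25.1 mL/min
Patient 2: CrCl = (140 − 43) × 101.3 / (72 × 4.11) = 9826.1 / 295.92 ≈ 33.2 mL/min
|25.1 − 33.2| = 8.1 mL/min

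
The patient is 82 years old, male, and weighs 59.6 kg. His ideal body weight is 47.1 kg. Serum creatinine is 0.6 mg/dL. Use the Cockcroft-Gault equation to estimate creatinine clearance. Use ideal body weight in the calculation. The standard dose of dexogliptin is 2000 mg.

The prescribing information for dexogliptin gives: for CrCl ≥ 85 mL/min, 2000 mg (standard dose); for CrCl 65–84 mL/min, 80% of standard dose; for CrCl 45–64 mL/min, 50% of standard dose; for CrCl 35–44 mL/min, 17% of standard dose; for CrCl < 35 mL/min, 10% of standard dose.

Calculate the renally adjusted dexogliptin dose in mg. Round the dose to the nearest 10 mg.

1000 mg

CrCl = (140 − 82) × 47.1 / (72 × 0.6) = 2731.8 / 43.20 ≈ 63.2 mL/min
CrCl ≈ 63 mL/min → bracket 45–64 mL/min.
50% of 2000 mg = 1000 mg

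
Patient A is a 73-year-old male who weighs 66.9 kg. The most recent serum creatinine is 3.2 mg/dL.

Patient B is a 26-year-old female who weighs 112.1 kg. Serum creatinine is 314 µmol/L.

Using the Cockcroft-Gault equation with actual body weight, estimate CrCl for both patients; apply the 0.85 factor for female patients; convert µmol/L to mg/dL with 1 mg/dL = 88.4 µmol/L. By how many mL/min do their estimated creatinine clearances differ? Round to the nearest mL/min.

Patient A: CrCl = (140 − 73) × 66.9 / (72 × 3.2) = 4482.3 / 230.40 ≈ 19.5 mL/min
Patient B: SCr = 314 / 88.4 = 3.552 mg/dL
Patient B: CrCl = (140 − 26) × 112.1 / (72 × 3.552) × 0.85 = 12779.4 / 255.74 × 0.85 ≈ 42.5 mL/min
|19.5 − 42.5| = 23.0 mL/min

23 mL/min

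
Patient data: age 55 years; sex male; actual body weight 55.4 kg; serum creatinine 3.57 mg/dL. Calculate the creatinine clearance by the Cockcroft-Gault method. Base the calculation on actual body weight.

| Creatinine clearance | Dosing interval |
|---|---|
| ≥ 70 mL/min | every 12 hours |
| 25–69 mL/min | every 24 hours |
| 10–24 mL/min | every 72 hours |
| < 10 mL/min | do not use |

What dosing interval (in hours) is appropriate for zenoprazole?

CrCl = (140 − 55) × 55.4 / (72 × 3.57) = 4709.0 / 257.04 ≈ 18.3 mL/min
CrCl ≈ 18 mL/min → bracket 10–24 mL/min → every 72 hours.

every 72 hours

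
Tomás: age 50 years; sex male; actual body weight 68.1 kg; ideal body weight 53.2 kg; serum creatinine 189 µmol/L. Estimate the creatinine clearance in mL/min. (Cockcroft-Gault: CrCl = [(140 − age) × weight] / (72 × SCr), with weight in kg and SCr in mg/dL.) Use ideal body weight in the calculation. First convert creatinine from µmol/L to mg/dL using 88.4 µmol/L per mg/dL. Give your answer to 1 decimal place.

SCr = 189 / 88.4 = 2.138 mg/dL
CrCl = (140 − 50) × 53.2 / (72 × 2.138) = 4788.0 / 153.94 ≈ 31.1 mL/min

31.1 mL/min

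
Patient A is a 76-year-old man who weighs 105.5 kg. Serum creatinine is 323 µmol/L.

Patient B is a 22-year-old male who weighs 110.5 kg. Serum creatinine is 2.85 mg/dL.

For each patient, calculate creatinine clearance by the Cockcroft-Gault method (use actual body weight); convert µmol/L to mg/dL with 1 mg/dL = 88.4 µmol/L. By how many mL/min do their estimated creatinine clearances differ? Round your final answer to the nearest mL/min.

Patient A: SCr = 323 / 88.4 = 3.654 mg/dL
Patient A: CrCl = (140 − 76) × 105.5 / (72 × 3.654) = 6752.0 / 263.09 ≈ 25.7 mL/min
Patient B: CrCl = (140 − 22) × 110.5 / (72 × 2.85) = 13039.0 / 205.20 ≈ 63.5 mL/min
|25.7 − 63.5| = 37.8 mL/min

38 mL/min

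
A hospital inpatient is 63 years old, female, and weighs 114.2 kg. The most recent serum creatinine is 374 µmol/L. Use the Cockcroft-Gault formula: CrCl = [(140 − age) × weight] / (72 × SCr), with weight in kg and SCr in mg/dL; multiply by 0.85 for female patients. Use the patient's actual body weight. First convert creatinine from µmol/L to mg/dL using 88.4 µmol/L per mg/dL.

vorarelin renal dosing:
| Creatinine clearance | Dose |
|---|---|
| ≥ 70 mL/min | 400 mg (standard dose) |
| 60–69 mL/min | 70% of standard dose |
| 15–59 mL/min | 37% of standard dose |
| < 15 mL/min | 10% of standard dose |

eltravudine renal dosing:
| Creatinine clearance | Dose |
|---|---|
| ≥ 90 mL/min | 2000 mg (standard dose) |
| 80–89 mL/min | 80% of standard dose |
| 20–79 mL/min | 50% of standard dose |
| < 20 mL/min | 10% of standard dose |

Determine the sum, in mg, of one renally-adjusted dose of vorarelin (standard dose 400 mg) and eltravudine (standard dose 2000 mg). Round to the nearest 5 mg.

SCr = 374 / 88.4 = 4.231 mg/dL
CrCl = (140 − 63) × 114.2 / (72 × 4.231) × 0.85 = 8793.4 / 304.63 × 0.85 ≈ 24.5 mL/min
CrCl ≈ 25 mL/min.
vorarelin: 15–59 mL/min → 37% of 400 mg = 148 mg.
eltravudine: 20–79 mL/min → 50% of 2000 mg = 1000 mg.
Total = 148 + 1000 = 1148 mg.

1150 mg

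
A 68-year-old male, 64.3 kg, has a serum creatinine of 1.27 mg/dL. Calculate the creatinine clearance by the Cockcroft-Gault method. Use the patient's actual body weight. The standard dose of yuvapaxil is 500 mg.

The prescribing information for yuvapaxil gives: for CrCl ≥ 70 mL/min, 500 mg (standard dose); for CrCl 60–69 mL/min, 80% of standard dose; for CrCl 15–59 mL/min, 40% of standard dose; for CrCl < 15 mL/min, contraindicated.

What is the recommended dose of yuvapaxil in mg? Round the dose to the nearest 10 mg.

CrCl = (140 − 68) × 64.3 / (72 × 1.27) = 4629.6 / 91.44 ≈ 50.6 mL/min
CrCl ≈ 51 mL/min → bracket 15–59 mL/min.
40% of 500 mg = 200 mg

200 mg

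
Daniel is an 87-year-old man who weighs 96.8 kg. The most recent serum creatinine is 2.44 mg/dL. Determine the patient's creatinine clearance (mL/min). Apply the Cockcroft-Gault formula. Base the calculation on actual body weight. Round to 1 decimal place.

29.2 mL/min

CrCl = (140 − 87) × 96.8 / (72 × 2.44) = 5130.4 / 175.68 ≈ 29.2 mL/min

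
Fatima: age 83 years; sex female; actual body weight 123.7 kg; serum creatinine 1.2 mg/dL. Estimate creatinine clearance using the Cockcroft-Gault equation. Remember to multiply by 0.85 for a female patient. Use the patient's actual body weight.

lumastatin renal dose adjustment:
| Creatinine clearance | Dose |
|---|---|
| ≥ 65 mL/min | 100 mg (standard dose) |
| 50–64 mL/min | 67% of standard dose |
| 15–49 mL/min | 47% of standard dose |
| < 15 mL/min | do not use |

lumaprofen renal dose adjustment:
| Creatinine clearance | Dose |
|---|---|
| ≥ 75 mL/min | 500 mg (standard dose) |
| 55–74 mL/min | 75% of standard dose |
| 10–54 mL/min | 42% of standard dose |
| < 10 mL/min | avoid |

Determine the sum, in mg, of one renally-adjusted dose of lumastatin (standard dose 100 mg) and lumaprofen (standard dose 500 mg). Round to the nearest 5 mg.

CrCl = (140 − 83) × 123.7 / (72 × 1.2) × 0.85 = 7050.9 / 86.40 × 0.85 ≈ 69.4 mL/min
CrCl ≈ 69 mL/min.
lumastatin: ≥ 65 mL/min → 100% of 100 mg = 100 mg.
lumaprofen: 55–74 mL/min → 75% of 500 mg = 375 mg.
Total = 100 + 375 = 475 mg.

475 mg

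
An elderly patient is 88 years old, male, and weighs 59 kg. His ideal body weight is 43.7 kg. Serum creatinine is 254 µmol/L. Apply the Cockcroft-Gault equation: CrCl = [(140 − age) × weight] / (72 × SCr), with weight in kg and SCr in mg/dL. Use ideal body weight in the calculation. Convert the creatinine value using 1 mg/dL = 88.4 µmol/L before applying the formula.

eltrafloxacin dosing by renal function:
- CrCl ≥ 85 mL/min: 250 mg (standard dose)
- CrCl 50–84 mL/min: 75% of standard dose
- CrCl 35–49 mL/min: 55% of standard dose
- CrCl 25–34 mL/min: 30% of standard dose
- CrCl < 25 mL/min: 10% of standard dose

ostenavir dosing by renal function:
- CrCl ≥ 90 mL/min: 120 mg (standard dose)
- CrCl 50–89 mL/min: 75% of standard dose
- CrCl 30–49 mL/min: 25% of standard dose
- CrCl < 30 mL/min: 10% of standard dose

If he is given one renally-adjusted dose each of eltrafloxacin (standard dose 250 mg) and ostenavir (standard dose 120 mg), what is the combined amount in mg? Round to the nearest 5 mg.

SCr = 254 / 88.4 = 2.873 mg/dL
CrCl = (140 − 88) × 43.7 / (72 × 2.873) = 2272.4 / 206.86 ≈ 11.0 mL/min
CrCl ≈ 11 mL/min.
eltrafloxacin: < 25 mL/min → 10% of 250 mg = 25 mg.
ostenavir: < 30 mL/min → 10% of 120 mg = 12 mg.
Total = 25 + 12 = 37 mg.

35 mg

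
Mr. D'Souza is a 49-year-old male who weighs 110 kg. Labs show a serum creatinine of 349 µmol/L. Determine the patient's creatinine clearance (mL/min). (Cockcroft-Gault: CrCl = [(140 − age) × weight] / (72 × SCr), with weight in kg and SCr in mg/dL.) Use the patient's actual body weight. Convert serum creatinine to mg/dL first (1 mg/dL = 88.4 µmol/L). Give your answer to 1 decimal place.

SCr = 349 / 88.4 = 3.948 mg/dL
CrCl = (140 − 49) × 110 / (72 × 3.948) = 10010.0 / 284.26 ≈ 35.2 mL/min

35.2 mL/min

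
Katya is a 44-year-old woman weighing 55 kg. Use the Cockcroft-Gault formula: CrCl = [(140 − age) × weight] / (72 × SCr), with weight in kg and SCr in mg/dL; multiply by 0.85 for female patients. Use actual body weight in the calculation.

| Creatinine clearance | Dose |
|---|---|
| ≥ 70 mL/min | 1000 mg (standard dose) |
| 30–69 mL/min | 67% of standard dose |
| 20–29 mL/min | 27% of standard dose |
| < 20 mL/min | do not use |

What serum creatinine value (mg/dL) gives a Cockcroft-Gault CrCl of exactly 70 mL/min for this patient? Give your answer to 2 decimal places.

0.89 mg/dL

Standard dose requires CrCl ≥ 70 mL/min.
Set (140 − 44) × 55 × 0.85 / (72 × SCr) = 70
SCr = (140 − 44) × 55 × 0.85 / (72 × 70) = 0.890 mg/dL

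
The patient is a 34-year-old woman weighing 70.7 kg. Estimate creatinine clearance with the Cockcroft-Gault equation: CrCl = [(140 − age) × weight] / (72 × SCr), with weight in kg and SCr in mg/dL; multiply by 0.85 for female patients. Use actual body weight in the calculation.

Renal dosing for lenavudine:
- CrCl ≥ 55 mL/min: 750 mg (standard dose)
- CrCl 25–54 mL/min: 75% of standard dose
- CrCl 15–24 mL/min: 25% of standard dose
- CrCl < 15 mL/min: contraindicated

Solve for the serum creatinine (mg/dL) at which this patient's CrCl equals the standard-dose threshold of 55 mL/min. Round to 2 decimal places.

Standard dose requires CrCl ≥ 55 mL/min.
Set (140 − 34) × 70.7 × 0.85 / (72 × SCr) = 55
SCr = (140 − 34) × 70.7 × 0.85 / (72 × 55) = 1.609 mg/dL

1.61 mg/dL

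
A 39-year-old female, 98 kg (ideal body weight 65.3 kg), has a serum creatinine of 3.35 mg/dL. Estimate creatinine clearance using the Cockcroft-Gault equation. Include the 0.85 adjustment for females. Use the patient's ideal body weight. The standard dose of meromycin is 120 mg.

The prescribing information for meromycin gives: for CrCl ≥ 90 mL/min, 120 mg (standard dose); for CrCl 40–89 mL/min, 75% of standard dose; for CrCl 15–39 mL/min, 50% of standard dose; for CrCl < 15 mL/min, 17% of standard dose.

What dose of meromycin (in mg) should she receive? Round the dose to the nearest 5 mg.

CrCl = (140 − 39) × 65.3 / (72 × 3.35) × 0.85 = 6595.3 / 241.20 × 0.85 ≈ 23.2 mL/min
CrCl ≈ 23 mL/min → bracket 15–39 mL/min.
50% of 120 mg = 60 mg

60 mg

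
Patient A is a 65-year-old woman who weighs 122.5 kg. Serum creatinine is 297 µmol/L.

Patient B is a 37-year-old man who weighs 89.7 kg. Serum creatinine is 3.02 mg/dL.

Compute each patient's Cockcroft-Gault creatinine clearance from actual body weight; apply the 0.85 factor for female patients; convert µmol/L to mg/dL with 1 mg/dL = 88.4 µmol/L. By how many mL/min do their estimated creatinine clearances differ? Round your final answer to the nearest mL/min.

10 mL/min

Patient A: SCr = 297 / 88.4 = 3.36 mg/dL
Patient A: CrCl = (140 − 65) × 122.5 / (72 × 3.36) × 0.85 = 9187.5 / 241.92 × 0.85 ≈ 32.3 mL/min
Patient B: CrCl = (140 − 37) × 89.7 / (72 × 3.02) = 9239.1 / 217.44 ≈ 42.5 mL/min
|32.3 − 42.5| = 10.2 mL/min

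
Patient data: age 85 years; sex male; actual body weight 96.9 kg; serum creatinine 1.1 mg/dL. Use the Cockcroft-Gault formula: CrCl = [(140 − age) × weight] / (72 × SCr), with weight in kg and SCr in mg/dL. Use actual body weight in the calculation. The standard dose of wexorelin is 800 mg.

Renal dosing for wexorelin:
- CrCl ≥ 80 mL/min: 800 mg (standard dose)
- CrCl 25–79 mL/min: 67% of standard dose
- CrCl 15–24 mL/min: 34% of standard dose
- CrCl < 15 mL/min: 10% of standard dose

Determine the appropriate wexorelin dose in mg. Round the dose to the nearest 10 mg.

CrCl = (140 − 85) × 96.9 / (72 × 1.1) = 5329.5 / 79.20 ≈ 67.3 mL/min
CrCl ≈ 67 mL/min → bracket 25–79 mL/min.
67% of 800 mg = 536 mg → 540 mg

540 mg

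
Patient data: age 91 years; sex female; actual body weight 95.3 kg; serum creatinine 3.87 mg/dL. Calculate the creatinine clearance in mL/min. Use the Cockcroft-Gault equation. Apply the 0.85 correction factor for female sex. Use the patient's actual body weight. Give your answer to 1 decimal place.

CrCl = (140 − 91) × 95.3 / (72 × 3.87) × 0.85 = 4669.7 / 278.64 × 0.85 ≈ 14.2 mL/min

14.2 mL/min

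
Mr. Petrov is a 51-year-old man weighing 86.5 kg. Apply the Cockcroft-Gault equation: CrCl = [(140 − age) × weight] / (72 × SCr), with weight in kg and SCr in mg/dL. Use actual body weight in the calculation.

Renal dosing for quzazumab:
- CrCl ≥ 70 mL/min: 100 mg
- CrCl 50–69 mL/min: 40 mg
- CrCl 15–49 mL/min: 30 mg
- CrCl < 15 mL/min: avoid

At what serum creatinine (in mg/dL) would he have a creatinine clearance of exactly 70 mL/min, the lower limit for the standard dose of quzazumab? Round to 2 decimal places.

Standard dose requires CrCl ≥ 70 mL/min.
Set (140 − 51) × 86.5 / (72 × SCr) = 70
SCr = (140 − 51) × 86.5 / (72 × 70) = 1.527 mg/dL

1.53 mg/dL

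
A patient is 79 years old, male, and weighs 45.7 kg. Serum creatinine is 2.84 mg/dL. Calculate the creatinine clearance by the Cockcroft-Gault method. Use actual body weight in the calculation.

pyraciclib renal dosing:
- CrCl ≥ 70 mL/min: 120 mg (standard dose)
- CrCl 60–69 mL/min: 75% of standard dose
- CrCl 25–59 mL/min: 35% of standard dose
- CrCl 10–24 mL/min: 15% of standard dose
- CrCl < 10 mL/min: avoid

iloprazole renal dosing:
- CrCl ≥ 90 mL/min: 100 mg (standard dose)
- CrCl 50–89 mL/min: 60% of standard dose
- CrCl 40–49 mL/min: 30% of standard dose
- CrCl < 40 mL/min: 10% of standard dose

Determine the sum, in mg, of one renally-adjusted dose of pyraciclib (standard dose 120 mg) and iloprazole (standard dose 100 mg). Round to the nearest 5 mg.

CrCl = (140 − 79) × 45.7 / (72 × 2.84) = 2787.7 / 204.48 ≈ 13.6 mL/min
CrCl ≈ 14 mL/min.
pyraciclib: 10–24 mL/min → 15% of 120 mg = 18 mg.
iloprazole: < 40 mL/min → 10% of 100 mg = 10 mg.
Total = 18 + 10 = 28 mg.

30 mg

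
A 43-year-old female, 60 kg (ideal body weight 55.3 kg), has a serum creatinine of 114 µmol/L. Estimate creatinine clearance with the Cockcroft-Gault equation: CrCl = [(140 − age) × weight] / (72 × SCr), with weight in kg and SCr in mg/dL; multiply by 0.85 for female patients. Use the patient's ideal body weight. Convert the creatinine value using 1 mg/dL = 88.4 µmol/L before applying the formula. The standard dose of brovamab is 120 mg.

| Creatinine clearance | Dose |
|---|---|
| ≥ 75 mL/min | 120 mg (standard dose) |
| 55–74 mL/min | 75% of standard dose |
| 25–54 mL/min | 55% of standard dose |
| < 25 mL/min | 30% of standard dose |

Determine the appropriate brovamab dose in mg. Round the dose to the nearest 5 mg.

SCr = 114 / 88.4 = 1.29 mg/dL
CrCl = (140 − 43) × 55.3 / (72 × 1.29) × 0.85 = 5364.1 / 92.88 × 0.85 ≈ 49.1 mL/min
CrCl ≈ 49 mL/min → bracket 25–54 mL/min.
55% of 120 mg = 66 mg → 65 mg

65 mg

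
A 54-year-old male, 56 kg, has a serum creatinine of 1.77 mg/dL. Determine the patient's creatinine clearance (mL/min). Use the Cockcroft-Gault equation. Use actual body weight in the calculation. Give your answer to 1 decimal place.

CrCl = (140 − 54) × 56 / (72 × 1.77) = 4816.0 / 127.44 ≈ 37.8 mL/min

37.8 mL/min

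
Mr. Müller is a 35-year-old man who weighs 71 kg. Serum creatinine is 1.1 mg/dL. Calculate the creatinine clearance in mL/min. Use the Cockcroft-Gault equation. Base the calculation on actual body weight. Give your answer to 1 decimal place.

94.1 mL/min

CrCl = (140 − 35) × 71 / (72 × 1.1) = 7455.0 / 79.20 ≈ 94.1 mL/min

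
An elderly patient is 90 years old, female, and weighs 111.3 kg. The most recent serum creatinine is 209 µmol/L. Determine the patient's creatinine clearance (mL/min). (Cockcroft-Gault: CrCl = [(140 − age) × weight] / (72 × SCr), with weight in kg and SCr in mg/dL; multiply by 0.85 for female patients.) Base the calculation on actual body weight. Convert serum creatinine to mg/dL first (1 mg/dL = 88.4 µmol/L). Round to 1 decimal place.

27.8 mL/min

SCr = 209 / 88.4 = 2.364 mg/dL
CrCl = (140 − 90) × 111.3 / (72 × 2.364) × 0.85 = 5565.0 / 170.21 × 0.85 ≈ 27.8 mL/min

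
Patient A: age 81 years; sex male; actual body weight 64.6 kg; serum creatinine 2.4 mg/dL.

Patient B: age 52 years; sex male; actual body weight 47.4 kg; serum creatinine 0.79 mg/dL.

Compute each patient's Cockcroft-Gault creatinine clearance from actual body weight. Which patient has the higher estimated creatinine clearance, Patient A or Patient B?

Patient B

Patient A: CrCl = (140 − 81) × 64.6 / (72 × 2.4) = 3811.4 / 172.80 ≈ 22.1 mL/min
Patient B: CrCl = (140 − 52) × 47.4 / (72 × 0.79) = 4171.2 / 56.88 ≈ 73.3 mL/min
22.1 vs 73.3 mL/min → Patient B is higher.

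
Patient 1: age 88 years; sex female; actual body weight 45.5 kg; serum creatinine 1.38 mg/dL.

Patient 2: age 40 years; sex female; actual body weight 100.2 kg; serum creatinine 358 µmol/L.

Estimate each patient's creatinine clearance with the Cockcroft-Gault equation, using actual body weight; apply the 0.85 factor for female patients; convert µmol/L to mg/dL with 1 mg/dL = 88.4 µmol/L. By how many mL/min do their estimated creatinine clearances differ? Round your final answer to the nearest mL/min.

Patient 1: CrCl = (140 − 88) × 45.5 / (72 × 1.38) × 0.85 = 2366.0 / 99.36 × 0.85 ≈ 20.2 mL/min
Patient 2: SCr = 358 / 88.4 = 4.05 mg/dL
Patient 2: CrCl = (140 − 40) × 100.2 / (72 × 4.05) × 0.85 = 10020.0 / 291.60 × 0.85 ≈ 29.2 mL/min
|20.2 − 29.2| = 9.0 mL/min

9 mL/min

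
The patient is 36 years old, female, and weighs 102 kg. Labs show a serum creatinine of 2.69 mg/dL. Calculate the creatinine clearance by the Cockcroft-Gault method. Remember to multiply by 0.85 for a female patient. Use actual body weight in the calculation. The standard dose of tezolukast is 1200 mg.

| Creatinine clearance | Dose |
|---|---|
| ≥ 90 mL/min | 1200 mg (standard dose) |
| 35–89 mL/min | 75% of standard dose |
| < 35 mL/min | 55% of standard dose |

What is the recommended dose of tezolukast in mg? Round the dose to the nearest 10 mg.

CrCl = (140 − 36) × 102 / (72 × 2.69) × 0.85 = 10608.0 / 193.68 × 0.85 ≈ 46.6 mL/min
CrCl ≈ 47 mL/min → bracket 35–89 mL/min.
75% of 1200 mg = 900 mg

900 mg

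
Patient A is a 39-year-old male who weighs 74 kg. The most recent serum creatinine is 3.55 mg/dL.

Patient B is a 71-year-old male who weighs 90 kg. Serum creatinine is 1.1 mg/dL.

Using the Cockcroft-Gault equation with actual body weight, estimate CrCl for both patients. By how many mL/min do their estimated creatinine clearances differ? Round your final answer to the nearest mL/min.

49 mL/min

Patient A: CrCl = (140 − 39) × 74 / (72 × 3.55) = 7474.0 / 255.60 ≈ 29.2 mL/min
Patient B: CrCl = (140 − 71) × 90 / (72 × 1.1) = 6210.0 / 79.20 ≈ 78.4 mL/min
|29.2 − 78.4| = 49.2 mL/min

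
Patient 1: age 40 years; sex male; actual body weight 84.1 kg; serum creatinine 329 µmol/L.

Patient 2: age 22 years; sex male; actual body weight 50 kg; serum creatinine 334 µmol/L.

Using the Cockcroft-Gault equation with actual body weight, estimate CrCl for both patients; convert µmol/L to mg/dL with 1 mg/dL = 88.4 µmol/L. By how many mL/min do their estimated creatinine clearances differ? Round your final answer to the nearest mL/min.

Patient 1: SCr = 329 / 88.4 = 3.722 mg/dL
Patient 1: CrCl = (140 − 40) × 84.1 / (72 × 3.722) = 8410.0 / 267.98 ≈ 31.4 mL/min
Patient 2: SCr = 334 / 88.4 = 3.778 mg/dL
Patient 2: CrCl = (140 − 22) × 50 / (72 × 3.778) = 5900.0 / 272.02 ≈ 21.7 mL/min
|31.4 − 21.7| = 9.7 mL/min

10 mL/min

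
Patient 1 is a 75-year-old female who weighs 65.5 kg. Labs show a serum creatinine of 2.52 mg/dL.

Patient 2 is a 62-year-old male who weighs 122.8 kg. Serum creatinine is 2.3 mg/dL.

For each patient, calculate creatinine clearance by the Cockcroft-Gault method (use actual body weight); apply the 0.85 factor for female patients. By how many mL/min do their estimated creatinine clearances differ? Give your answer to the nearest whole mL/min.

Patient 1: CrCl = (140 − 75) × 65.5 / (72 × 2.52) × 0.85 = 4257.5 / 181.44 × 0.85 ≈ 19.9 mL/min
Patient 2: CrCl = (140 − 62) × 122.8 / (72 × 2.3) = 9578.4 / 165.60 ≈ 57.8 mL/min
|19.9 − 57.8| = 37.9 mL/min

38 mL/min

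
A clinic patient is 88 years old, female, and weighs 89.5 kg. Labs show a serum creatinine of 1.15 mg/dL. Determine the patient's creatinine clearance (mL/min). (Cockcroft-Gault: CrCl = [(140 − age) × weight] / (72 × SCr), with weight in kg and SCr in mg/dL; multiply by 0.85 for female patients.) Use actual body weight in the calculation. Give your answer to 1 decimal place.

47.8 mL/min

CrCl = (140 − 88) × 89.5 / (72 × 1.15) × 0.85 = 4654.0 / 82.80 × 0.85 ≈ 47.8 mL/min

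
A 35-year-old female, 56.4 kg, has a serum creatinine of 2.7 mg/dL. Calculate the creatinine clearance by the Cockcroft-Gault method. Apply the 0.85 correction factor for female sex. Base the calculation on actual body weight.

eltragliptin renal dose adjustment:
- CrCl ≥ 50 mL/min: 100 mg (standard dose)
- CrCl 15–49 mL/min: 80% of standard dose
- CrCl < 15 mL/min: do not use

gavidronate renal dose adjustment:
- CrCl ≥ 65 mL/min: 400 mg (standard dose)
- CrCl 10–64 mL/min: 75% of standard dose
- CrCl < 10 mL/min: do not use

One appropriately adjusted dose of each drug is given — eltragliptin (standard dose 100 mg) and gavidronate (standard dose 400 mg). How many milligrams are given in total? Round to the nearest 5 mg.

380 mg

CrCl = (140 − 35) × 56.4 / (72 × 2.7) × 0.85 = 5922.0 / 194.40 × 0.85 ≈ 25.9 mL/min
CrCl ≈ 26 mL/min.
eltragliptin: 15–49 mL/min → 80% of 100 mg = 80 mg.
gavidronate: 10–64 mL/min → 75% of 400 mg = 300 mg.
Total = 80 + 300 = 380 mg.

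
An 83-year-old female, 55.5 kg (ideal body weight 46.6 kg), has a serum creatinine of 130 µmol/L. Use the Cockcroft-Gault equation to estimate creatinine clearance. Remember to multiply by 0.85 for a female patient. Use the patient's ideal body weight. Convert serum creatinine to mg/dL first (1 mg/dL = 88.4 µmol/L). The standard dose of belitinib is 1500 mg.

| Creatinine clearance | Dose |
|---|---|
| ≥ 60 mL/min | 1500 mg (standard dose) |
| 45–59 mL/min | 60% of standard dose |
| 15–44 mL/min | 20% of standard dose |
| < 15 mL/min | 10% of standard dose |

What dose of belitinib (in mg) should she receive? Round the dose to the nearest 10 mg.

300 mg

SCr = 130 / 88.4 = 1.471 mg/dL
CrCl = (140 − 83) × 46.6 / (72 × 1.471) × 0.85 = 2656.2 / 105.91 × 0.85 ≈ 21.3 mL/min
CrCl ≈ 21 mL/min → bracket 15–44 mL/min.
20% of 1500 mg = 300 mg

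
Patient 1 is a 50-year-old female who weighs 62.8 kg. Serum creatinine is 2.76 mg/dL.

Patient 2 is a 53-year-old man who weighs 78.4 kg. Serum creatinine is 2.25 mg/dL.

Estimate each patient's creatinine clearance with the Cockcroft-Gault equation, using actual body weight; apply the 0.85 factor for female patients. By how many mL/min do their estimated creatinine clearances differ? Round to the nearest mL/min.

Patient 1: CrCl = (140 − 50) × 62.8 / (72 × 2.76) × 0.85 = 5652.0 / 198.72 × 0.85 ≈ 24.2 mL/min
Patient 2: CrCl = (140 − 53) × 78.4 / (72 × 2.25) = 6820.8 / 162.00 ≈ 42.1 mL/min
|24.2 − 42.1| = 17.9 mL/min

18 mL/min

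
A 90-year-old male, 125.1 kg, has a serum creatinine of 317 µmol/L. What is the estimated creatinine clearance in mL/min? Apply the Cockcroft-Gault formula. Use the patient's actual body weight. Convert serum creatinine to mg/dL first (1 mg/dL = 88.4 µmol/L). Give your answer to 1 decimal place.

24.2 mL/min

SCr = 317 / 88.4 = 3.586 mg/dL
CrCl = (140 − 90) × 125.1 / (72 × 3.586) = 6255.0 / 258.19 ≈ 24.2 mL/min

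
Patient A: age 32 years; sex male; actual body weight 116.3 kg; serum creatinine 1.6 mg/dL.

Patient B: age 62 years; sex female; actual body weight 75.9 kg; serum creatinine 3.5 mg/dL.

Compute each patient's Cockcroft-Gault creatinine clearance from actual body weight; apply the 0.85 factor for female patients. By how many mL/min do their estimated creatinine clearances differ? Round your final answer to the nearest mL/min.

Patient A: CrCl = (140 − 32) × 116.3 / (72 × 1.6) = 12560.4 / 115.20 ≈ 109.0 mL/min
Patient B: CrCl = (140 − 62) × 75.9 / (72 × 3.5) × 0.85 = 5920.2 / 252.00 × 0.85 ≈ 20.0 mL/min
|109.0 − 20.0| = 89.0 mL/min

89 mL/min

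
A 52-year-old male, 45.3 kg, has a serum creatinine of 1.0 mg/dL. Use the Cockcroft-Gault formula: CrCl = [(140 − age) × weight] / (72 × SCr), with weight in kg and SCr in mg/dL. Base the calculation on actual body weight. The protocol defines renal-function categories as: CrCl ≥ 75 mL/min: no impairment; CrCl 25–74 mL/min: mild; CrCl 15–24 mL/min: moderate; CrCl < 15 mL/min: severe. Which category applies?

mild

CrCl = (140 − 52) × 45.3 / (72 × 1) = 3986.4 / 72.00 ≈ 55.4 mL/min
55 mL/min falls in the 'mild' range.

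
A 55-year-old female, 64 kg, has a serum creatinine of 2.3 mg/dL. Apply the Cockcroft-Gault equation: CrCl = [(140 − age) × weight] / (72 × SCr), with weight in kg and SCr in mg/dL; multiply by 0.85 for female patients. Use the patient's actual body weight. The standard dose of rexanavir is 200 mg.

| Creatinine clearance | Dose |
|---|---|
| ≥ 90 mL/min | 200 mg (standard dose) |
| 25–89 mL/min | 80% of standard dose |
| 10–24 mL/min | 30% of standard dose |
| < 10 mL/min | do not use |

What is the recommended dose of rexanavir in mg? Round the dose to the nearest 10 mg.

160 mg

CrCl = (140 − 55) × 64 / (72 × 2.3) × 0.85 = 5440.0 / 165.60 × 0.85 ≈ 27.9 mL/min
CrCl ≈ 28 mL/min → bracket 25–89 mL/min.
80% of 200 mg = 160 mg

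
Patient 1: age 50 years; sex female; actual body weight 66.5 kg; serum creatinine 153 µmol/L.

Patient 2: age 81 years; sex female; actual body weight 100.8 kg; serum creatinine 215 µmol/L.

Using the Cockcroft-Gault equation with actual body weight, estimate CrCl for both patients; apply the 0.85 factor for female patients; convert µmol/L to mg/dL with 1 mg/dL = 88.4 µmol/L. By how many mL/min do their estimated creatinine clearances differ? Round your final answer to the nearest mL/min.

Patient 1: SCr = 153 / 88.4 = 1.731 mg/dL
Patient 1: CrCl = (140 − 50) × 66.5 / (72 × 1.731) × 0.85 = 5985.0 / 124.63 × 0.85 ≈ 40.8 mL/min
Patient 2: SCr = 215 / 88.4 = 2.432 mg/dL
Patient 2: CrCl = (140 − 81) × 100.8 / (72 × 2.432) × 0.85 = 5947.2 / 175.10 × 0.85 ≈ 28.9 mL/min
|40.8 − 28.9| = 11.9 mL/min

12 mL/min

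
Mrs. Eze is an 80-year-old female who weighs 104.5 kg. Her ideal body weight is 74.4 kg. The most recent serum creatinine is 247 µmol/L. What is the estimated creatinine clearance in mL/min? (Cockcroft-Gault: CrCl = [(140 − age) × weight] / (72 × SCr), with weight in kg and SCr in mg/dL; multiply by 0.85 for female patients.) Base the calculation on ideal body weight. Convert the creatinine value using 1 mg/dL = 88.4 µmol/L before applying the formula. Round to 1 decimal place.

18.9 mL/min

SCr = 247 / 88.4 = 2.794 mg/dL
CrCl = (140 − 80) × 74.4 / (72 × 2.794) × 0.85 = 4464.0 / 201.17 × 0.85 ≈ 18.9 mL/min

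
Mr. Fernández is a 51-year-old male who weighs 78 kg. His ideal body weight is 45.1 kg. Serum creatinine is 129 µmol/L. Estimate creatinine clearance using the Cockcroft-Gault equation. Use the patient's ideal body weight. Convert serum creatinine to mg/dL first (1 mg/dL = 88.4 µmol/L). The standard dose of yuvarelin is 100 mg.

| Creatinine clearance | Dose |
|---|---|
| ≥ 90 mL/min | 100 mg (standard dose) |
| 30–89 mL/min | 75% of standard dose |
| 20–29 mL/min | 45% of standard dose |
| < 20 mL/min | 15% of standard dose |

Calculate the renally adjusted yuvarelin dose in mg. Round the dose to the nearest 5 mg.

SCr = 129 / 88.4 = 1.459 mg/dL
CrCl = (140 − 51) × 45.1 / (72 × 1.459) = 4013.9 / 105.05 ≈ 38.2 mL/min
CrCl ≈ 38 mL/min → bracket 30–89 mL/min.
75% of 100 mg = 75 mg

75 mg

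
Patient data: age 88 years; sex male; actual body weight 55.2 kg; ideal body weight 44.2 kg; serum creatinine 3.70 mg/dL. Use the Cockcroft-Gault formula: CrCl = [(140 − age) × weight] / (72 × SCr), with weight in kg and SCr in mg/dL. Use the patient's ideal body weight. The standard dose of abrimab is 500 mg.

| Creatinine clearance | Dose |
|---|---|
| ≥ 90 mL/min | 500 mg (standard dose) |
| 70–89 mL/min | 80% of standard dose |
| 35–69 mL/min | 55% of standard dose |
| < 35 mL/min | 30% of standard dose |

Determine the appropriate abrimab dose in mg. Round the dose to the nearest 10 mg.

CrCl = (140 − 88) × 44.2 / (72 × 3.7) = 2298.4 / 266.40 ≈ 8.6 mL/min
CrCl ≈ 9 mL/min → bracket < 35 mL/min.
30% of 500 mg = 150 mg

150 mg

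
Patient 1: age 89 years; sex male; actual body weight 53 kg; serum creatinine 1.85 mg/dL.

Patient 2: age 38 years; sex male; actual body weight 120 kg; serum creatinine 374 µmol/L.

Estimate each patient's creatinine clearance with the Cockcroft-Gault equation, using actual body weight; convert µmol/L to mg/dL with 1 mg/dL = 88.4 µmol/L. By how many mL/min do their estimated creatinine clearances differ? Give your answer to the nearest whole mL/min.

Patient 1: CrCl = (140 − 89) × 53 / (72 × 1.85) = 2703.0 / 133.20 ≈ 20.3 mL/min
Patient 2: SCr = 374 / 88.4 = 4.231 mg/dL
Patient 2: CrCl = (140 − 38) × 120 / (72 × 4.231) = 12240.0 / 304.63 ≈ 40.2 mL/min
|20.3 − 40.2| = 19.9 mL/min

20 mL/min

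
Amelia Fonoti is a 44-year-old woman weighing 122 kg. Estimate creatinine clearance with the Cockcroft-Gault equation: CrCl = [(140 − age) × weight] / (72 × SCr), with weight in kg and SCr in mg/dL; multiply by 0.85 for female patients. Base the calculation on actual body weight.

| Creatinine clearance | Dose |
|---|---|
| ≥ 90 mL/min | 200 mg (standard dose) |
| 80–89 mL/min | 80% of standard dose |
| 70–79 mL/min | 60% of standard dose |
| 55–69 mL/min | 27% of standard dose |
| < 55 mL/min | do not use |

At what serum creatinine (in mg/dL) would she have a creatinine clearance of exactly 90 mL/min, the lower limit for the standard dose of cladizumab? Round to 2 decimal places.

1.54 mg/dL

Standard dose requires CrCl ≥ 90 mL/min.
Set (140 − 44) × 122 × 0.85 / (72 × SCr) = 90
SCr = (140 − 44) × 122 × 0.85 / (72 × 90) = 1.536 mg/dL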